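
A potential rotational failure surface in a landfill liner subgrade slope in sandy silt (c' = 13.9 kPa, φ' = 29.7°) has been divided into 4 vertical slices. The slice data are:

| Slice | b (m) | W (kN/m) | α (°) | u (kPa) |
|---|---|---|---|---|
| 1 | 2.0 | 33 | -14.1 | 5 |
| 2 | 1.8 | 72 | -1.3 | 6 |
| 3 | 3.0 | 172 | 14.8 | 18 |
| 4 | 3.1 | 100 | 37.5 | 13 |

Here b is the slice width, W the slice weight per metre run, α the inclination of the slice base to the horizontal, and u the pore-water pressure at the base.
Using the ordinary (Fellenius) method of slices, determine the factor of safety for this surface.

Ordinary method of slices: FS = Σ[c'·Δl_i + (W_i cosα_i − u_i·Δl_i)·tanφ'] / Σ W_i sinα_i, with Δl_i = b_i / cosα_i.
Slice 1: Δl = 2.0/cos(-14.1°) = 2.062 m; N'_1 = 33·cos(-14.1°) − 5·2.062 = 21.7; c'Δl = 28.66; W sinα = -8.0
Slice 2: Δl = 1.8/cos(-1.3°) = 1.800 m; N'_2 = 72·cos(-1.3°) − 6·1.800 = 61.2; c'Δl = 25.03; W sinα = -1.6
Slice 3: Δl = 3.0/cos14.8° = 3.103 m; N'_3 = 172·cos14.8° − 18·3.103 = 110.4; c'Δl = 43.13; W sinα = 43.9
Slice 4: Δl = 3.1/cos37.5° = 3.907 m; N'_4 = 100·cos37.5° − 13·3.907 = 28.5; c'Δl = 54.31; W sinα = 60.9
Σc'Δl = 151.1 kN/m; ΣN' = 221.9 kN/m; ΣW sinα = 95.1 kN/m
Resisting = 151.1 + 221.9·tan29.7° = 151.1 + 126.5 = 277.7 kN/m
FS = 277.7 / 95.1 = 2.919

FS = 2.92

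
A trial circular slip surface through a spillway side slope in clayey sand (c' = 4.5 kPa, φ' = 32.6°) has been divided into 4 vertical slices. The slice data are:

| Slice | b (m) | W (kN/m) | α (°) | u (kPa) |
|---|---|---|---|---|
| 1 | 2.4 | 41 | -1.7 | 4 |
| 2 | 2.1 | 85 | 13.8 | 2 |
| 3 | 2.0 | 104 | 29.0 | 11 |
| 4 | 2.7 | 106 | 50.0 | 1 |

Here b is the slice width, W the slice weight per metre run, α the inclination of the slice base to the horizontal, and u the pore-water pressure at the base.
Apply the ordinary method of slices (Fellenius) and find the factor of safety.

Ordinary method of slices: FS = Σ[c'·Δl_i + (W_i cosα_i − u_i·Δl_i)·tanφ'] / Σ W_i sinα_i, with Δl_i = b_i / cosα_i.
Slice 1: Δl = 2.4/cos(-1.7°) = 2.401 m; N'_1 = 41·cos(-1.7°) − 4·2.401 = 31.4; c'Δl = 10.80; W sinα = -1.2
Slice 2: Δl = 2.1/cos13.8° = 2.162 m; N'_2 = 85·cos13.8° − 2·2.162 = 78.2; c'Δl = 9.73; W sinα = 20.3
Slice 3: Δl = 2.0/cos29.0° = 2.287 m; N'_3 = 104·cos29.0° − 11·2.287 = 65.8; c'Δl = 10.29; W sinα = 50.4
Slice 4: Δl = 2.7/cos50.0° = 4.200 m; N'_4 = 106·cos50.0° − 1·4.200 = 63.9; c'Δl = 18.90; W sinα = 81.2
Σc'Δl = 49.7 kN/m; ΣN' = 239.3 kN/m; ΣW sinα = 150.7 kN/m
Resisting = 49.7 + 239.3·tan32.6° = 49.7 + 153.1 = 202.8 kN/m
FS = 202.8 / 150.7 = 1.346

FS = 1.35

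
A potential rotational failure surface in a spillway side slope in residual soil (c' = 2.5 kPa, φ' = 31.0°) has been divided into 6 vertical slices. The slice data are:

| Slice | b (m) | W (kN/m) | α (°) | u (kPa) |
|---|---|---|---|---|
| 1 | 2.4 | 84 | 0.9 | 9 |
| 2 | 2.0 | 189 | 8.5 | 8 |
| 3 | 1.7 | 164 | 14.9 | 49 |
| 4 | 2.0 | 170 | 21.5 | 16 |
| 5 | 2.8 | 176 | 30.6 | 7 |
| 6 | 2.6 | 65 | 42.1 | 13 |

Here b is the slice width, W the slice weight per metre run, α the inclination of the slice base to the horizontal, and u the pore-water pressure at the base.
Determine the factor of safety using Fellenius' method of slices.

FS = 1.40

Ordinary method of slices: FS = Σ[c'·Δl_i + (W_i cosα_i − u_i·Δl_i)·tanφ'] / Σ W_i sinα_i, with Δl_i = b_i / cosα_i.
Slice 1: Δl = 2.4/cos0.9° = 2.400 m; N'_1 = 84·cos0.9° − 9·2.400 = 62.4; c'Δl = 6.00; W sinα = 1.3
Slice 2: Δl = 2.0/cos8.5° = 2.022 m; N'_2 = 189·cos8.5° − 8·2.022 = 170.7; c'Δl = 5.06; W sinα = 27.9
Slice 3: Δl = 1.7/cos14.9° = 1.759 m; N'_3 = 164·cos14.9° − 49·1.759 = 72.3; c'Δl = 4.40; W sinα = 42.2
Slice 4: Δl = 2.0/cos21.5° = 2.150 m; N'_4 = 170·cos21.5° − 16·2.150 = 123.8; c'Δl = 5.37; W sinα = 62.3
Slice 5: Δl = 2.8/cos30.6° = 3.253 m; N'_5 = 176·cos30.6° − 7·3.253 = 128.7; c'Δl = 8.13; W sinα = 89.6
Slice 6: Δl = 2.6/cos42.1° = 3.504 m; N'_6 = 65·cos42.1° − 13·3.504 = 2.7; c'Δl = 8.76; W sinα = 43.6
Σc'Δl = 37.7 kN/m; ΣN' = 560.6 kN/m; ΣW sinα = 266.9 kN/m
Resisting = 37.7 + 560.6·tan31.0° = 37.7 + 336.8 = 374.6 kN/m
FS = 374.6 / 266.9 = 1.403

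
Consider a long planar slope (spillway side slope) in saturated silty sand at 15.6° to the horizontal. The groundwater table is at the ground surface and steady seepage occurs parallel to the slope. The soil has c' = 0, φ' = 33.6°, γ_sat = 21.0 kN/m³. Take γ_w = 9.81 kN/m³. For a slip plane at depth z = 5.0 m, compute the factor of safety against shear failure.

FS = 1.27

With seepage parallel to the slope and the water table at the surface, the effective normal stress on the slip plane uses the buoyant unit weight γ' = γ_sat − γ_w while the driving shear stress uses γ_sat:
FS = [c' + γ' z cos²β tanφ'] / [γ_sat z sinβ cosβ]
(For c' = 0 this reduces to FS = (γ'/γ_sat)·tanφ'/tanβ.)
γ' = 21.0 − 9.81 = 11.19 kN/m³
Numerator = 0.0 + 11.19·5.0·cos²15.6°·tan33.6° = 0.0 + 11.19·5.0·0.9277·0.6644 = 34.485 kPa
Denominator = 21.0·5.0·sin15.6°·cos15.6° = 21.0·5.0·0.2689·0.9632 = 27.196 kPa
FS = 34.485 / 27.196 = 1.268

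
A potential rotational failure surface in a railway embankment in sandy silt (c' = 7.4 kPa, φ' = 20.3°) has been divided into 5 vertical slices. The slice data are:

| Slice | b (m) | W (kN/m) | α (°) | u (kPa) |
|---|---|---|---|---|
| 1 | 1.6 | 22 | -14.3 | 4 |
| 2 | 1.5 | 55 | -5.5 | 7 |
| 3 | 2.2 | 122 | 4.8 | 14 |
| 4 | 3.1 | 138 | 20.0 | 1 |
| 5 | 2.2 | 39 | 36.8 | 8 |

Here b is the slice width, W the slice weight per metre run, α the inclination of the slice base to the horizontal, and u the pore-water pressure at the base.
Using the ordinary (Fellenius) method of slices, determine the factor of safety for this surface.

FS = 2.71

Ordinary method of slices: FS = Σ[c'·Δl_i + (W_i cosα_i − u_i·Δl_i)·tanφ'] / Σ W_i sinα_i, with Δl_i = b_i / cosα_i.
Slice 1: Δl = 1.6/cos(-14.3°) = 1.651 m; N'_1 = 22·cos(-14.3°) − 4·1.651 = 14.7; c'Δl = 12.22; W sinα = -5.4
Slice 2: Δl = 1.5/cos(-5.5°) = 1.507 m; N'_2 = 55·cos(-5.5°) − 7·1.507 = 44.2; c'Δl = 11.15; W sinα = -5.3
Slice 3: Δl = 2.2/cos4.8° = 2.208 m; N'_3 = 122·cos4.8° − 14·2.208 = 90.7; c'Δl = 16.34; W sinα = 10.2
Slice 4: Δl = 3.1/cos20.0° = 3.299 m; N'_4 = 138·cos20.0° − 1·3.299 = 126.4; c'Δl = 24.41; W sinα = 47.2
Slice 5: Δl = 2.2/cos36.8° = 2.747 m; N'_5 = 39·cos36.8° − 8·2.747 = 9.2; c'Δl = 20.33; W sinα = 23.4
Σc'Δl = 84.5 kN/m; ΣN' = 285.2 kN/m; ΣW sinα = 70.1 kN/m
Resisting = 84.5 + 285.2·tan20.3° = 84.5 + 105.5 = 190.0 kN/m
FS = 190.0 / 70.1 = 2.711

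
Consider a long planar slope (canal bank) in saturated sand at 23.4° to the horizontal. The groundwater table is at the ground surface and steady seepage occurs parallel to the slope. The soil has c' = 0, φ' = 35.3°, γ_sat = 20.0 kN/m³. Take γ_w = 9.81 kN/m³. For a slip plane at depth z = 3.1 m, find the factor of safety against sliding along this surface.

FS = 0.83

With seepage parallel to the slope and the water table at the surface, the effective normal stress on the slip plane uses the buoyant unit weight γ' = γ_sat − γ_w while the driving shear stress uses γ_sat:
FS = [c' + γ' z cos²β tanφ'] / [γ_sat z sinβ cosβ]
(For c' = 0 this reduces to FS = (γ'/γ_sat)·tanφ'/tanβ.)
γ' = 20.0 − 9.81 = 10.19 kN/m³
Numerator = 0.0 + 10.19·3.1·cos²23.4°·tan35.3° = 0.0 + 10.19·3.1·0.8423·0.7080 = 18.839 kPa
Denominator = 20.0·3.1·sin23.4°·cos23.4° = 20.0·3.1·0.3971·0.9178 = 22.598 kPa
FS = 18.839 / 22.598 = 0.834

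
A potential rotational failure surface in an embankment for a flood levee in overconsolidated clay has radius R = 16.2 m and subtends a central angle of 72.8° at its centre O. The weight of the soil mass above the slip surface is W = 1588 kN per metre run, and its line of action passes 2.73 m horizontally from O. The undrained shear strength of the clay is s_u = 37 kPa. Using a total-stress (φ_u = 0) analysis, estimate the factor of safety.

Taking moments about the centre O, the resisting moment is provided by the undrained shear strength acting along the arc:
Arc length L_a = R·θ = 16.2·(72.8°·π/180) = 16.2·1.2706 = 20.58 m
M_R = s_u·L_a·R = 37·20.58·16.2 = 12337.9 kN·m/m
M_D = W·d = 1588·2.73 = 4335.2 kN·m/m
FS = M_R / M_D = 12337.9 / 4335.2 = 2.846

FS = 2.85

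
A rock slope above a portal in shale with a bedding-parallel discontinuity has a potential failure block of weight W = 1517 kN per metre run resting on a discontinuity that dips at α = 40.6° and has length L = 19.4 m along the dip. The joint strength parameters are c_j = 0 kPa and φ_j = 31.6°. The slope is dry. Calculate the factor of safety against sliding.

Resolving the block weight along and normal to the plane and applying the Mohr–Coulomb strength on the joint:
N' = W cosα = 1517·cos40.6° = 1151.8 kN/m
Driving force T = W sinα = 1517·sin40.6° = 987.2 kN/m
Resisting force R = c_j·L + N'·tanφ_j = 0·19.4 + 1151.8·tan31.6° = 0.0 + 708.6 = 708.6 kN/m
FS = R / T = 708.6 / 987.2 = 0.718

FS = 0.72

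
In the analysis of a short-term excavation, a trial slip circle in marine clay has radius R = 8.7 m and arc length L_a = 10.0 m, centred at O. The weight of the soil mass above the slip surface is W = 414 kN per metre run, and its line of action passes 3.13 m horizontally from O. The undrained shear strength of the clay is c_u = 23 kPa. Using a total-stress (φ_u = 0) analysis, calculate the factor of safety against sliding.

FS = 1.54

Taking moments about the centre O, the resisting moment is provided by the undrained shear strength acting along the arc:
M_R = c_u·L_a·R = 23·10.00·8.7 = 2001.0 kN·m/m
M_D = W·d = 414·3.13 = 1295.8 kN·m/m
FS = M_R / M_D = 2001.0 / 1295.8 = 1.544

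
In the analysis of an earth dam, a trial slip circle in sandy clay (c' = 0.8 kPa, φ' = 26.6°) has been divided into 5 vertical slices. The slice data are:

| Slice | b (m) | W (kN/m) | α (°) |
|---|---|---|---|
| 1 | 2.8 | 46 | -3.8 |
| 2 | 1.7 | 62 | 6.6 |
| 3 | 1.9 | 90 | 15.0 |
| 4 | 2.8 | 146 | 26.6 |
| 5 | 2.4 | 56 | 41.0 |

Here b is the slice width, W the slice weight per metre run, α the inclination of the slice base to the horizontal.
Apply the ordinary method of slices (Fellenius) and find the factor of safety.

FS = 1.50

Ordinary method of slices: FS = Σ[c'·Δl_i + (W_i cosα_i)·tanφ'] / Σ W_i sinα_i, with Δl_i = b_i / cosα_i.
Slice 1: Δl = 2.8/cos(-3.8°) = 2.806 m; N'_1 = 46·cos(-3.8°) = 45.9; c'Δl = 2.24; W sinα = -3.0
Slice 2: Δl = 1.7/cos6.6° = 1.711 m; N'_2 = 62·cos6.6° = 61.6; c'Δl = 1.37; W sinα = 7.1
Slice 3: Δl = 1.9/cos15.0° = 1.967 m; N'_3 = 90·cos15.0° = 86.9; c'Δl = 1.57; W sinα = 23.3
Slice 4: Δl = 2.8/cos26.6° = 3.131 m; N'_4 = 146·cos26.6° = 130.5; c'Δl = 2.51; W sinα = 65.4
Slice 5: Δl = 2.4/cos41.0° = 3.180 m; N'_5 = 56·cos41.0° = 42.3; c'Δl = 2.54; W sinα = 36.7
Σc'Δl = 10.2 kN/m; ΣN' = 367.2 kN/m; ΣW sinα = 129.5 kN/m
Resisting = 10.2 + 367.2·tan26.6° = 10.2 + 183.9 = 194.1 kN/m
FS = 194.1 / 129.5 = 1.499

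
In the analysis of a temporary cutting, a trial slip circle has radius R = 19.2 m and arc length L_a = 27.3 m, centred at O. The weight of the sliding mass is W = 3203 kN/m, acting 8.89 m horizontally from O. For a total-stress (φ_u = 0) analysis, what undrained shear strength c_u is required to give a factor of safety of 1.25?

FS = c_u·L_a·R / (W·d), so c_u = FS·W·d / (L_a·R).
c_u = 1.25·3203·8.89 / (27.30·19.2) = 35593.3 / 524.16 = 67.91 kPa

c_u = 67.9 kPa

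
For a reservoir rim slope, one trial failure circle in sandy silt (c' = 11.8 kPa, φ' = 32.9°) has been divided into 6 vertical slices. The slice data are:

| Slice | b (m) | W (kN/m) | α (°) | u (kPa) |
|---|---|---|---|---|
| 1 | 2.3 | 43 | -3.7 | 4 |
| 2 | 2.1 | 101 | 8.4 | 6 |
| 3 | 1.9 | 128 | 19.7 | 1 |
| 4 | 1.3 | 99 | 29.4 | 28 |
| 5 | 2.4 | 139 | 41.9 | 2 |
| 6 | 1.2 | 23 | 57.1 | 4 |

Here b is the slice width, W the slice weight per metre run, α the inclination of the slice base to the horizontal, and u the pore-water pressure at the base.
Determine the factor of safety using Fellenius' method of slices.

Ordinary method of slices: FS = Σ[c'·Δl_i + (W_i cosα_i − u_i·Δl_i)·tanφ'] / Σ W_i sinα_i, with Δl_i = b_i / cosα_i.
Slice 1: Δl = 2.3/cos(-3.7°) = 2.305 m; N'_1 = 43·cos(-3.7°) − 4·2.305 = 33.7; c'Δl = 27.20; W sinα = -2.8
Slice 2: Δl = 2.1/cos8.4° = 2.123 m; N'_2 = 101·cos8.4° − 6·2.123 = 87.2; c'Δl = 25.05; W sinα = 14.8
Slice 3: Δl = 1.9/cos19.7° = 2.018 m; N'_3 = 128·cos19.7° − 1·2.018 = 118.5; c'Δl = 23.81; W sinα = 43.1
Slice 4: Δl = 1.3/cos29.4° = 1.492 m; N'_4 = 99·cos29.4° − 28·1.492 = 44.5; c'Δl = 17.61; W sinα = 48.6
Slice 5: Δl = 2.4/cos41.9° = 3.224 m; N'_5 = 139·cos41.9° − 2·3.224 = 97.0; c'Δl = 38.05; W sinα = 92.8
Slice 6: Δl = 1.2/cos57.1° = 2.209 m; N'_6 = 23·cos57.1° − 4·2.209 = 3.7; c'Δl = 26.07; W sinα = 19.3
Σc'Δl = 157.8 kN/m; ΣN' = 384.5 kN/m; ΣW sinα = 215.9 kN/m
Resisting = 157.8 + 384.5·tan32.9° = 157.8 + 248.7 = 406.5 kN/m
FS = 406.5 / 215.9 = 1.883

FS = 1.88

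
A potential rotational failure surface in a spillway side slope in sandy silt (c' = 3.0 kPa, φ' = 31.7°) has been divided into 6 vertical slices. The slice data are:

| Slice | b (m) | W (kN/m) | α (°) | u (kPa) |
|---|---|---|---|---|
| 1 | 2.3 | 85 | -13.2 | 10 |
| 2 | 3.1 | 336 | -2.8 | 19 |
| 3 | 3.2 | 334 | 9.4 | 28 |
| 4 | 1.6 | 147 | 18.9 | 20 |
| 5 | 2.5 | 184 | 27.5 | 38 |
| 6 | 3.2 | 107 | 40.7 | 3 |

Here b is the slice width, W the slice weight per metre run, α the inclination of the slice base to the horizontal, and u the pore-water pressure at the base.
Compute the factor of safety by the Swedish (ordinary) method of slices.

Ordinary method of slices: FS = Σ[c'·Δl_i + (W_i cosα_i − u_i·Δl_i)·tanφ'] / Σ W_i sinα_i, with Δl_i = b_i / cosα_i.
Slice 1: Δl = 2.3/cos(-13.2°) = 2.362 m; N'_1 = 85·cos(-13.2°) − 10·2.362 = 59.1; c'Δl = 7.09; W sinα = -19.4
Slice 2: Δl = 3.1/cos(-2.8°) = 3.104 m; N'_2 = 336·cos(-2.8°) − 19·3.104 = 276.6; c'Δl = 9.31; W sinα = -16.4
Slice 3: Δl = 3.2/cos9.4° = 3.244 m; N'_3 = 334·cos9.4° − 28·3.244 = 238.7; c'Δl = 9.73; W sinα = 54.6
Slice 4: Δl = 1.6/cos18.9° = 1.691 m; N'_4 = 147·cos18.9° − 20·1.691 = 105.3; c'Δl = 5.07; W sinα = 47.6
Slice 5: Δl = 2.5/cos27.5° = 2.818 m; N'_5 = 184·cos27.5° − 38·2.818 = 56.1; c'Δl = 8.46; W sinα = 85.0
Slice 6: Δl = 3.2/cos40.7° = 4.221 m; N'_6 = 107·cos40.7° − 3·4.221 = 68.5; c'Δl = 12.66; W sinα = 69.8
Σc'Δl = 52.3 kN/m; ΣN' = 804.3 kN/m; ΣW sinα = 221.1 kN/m
Resisting = 52.3 + 804.3·tan31.7° = 52.3 + 496.7 = 549.0 kN/m
FS = 549.0 / 221.1 = 2.483

FS = 2.48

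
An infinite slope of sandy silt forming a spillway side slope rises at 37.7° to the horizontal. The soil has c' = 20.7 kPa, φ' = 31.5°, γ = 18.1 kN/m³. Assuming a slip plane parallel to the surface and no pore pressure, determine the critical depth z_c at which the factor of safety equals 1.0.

z_c = 11.41 m

Setting FS = 1.00 in FS = [c' + γz cos²β tanφ'] / [γz sinβ cosβ] and solving for z:
z = c' / [γ cosβ (FS·sinβ − cosβ·tanφ')]
  = 20.7 / [18.1·cos37.7°·(1.00·sin37.7° − cos37.7°·tan31.5°)]
  = 20.7 / [18.1·0.7912·(1.00·0.6115 − 0.7912·0.6128)]
  = 20.7 / 1.8140 = 11.411 m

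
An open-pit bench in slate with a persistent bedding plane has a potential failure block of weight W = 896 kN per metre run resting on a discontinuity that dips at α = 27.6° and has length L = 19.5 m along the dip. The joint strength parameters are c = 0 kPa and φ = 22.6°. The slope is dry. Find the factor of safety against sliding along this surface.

FS = 0.80

Resolving the block weight along and normal to the plane and applying the Mohr–Coulomb strength on the joint:
N' = W cosα = 896·cos27.6° = 794.0 kN/m
Driving force T = W sinα = 896·sin27.6° = 415.1 kN/m
Resisting force R = c·L + N'·tanφ = 0·19.5 + 794.0·tan22.6° = 0.0 + 330.5 = 330.5 kN/m
FS = R / T = 330.5 / 415.1 = 0.796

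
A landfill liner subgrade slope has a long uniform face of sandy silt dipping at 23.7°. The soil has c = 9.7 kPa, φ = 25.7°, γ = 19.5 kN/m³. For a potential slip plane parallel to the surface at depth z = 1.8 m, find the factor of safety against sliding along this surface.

FS = 1.85

For an infinite slope with a slip plane parallel to the surface (no pore pressure): FS = [c + γz cos²β tanφ] / [γz sinβ cosβ].
γz = 19.5·1.8 = 35.10 kN/m²
Numerator = 9.7 + 35.10·cos²23.7°·tan25.7° = 9.7 + 35.10·0.8384·0.4813 = 23.863 kPa
Denominator = 35.10·sin23.7°·cos23.7° = 35.10·0.4019·0.9157 = 12.919 kPa
FS = 23.863 / 12.919 = 1.847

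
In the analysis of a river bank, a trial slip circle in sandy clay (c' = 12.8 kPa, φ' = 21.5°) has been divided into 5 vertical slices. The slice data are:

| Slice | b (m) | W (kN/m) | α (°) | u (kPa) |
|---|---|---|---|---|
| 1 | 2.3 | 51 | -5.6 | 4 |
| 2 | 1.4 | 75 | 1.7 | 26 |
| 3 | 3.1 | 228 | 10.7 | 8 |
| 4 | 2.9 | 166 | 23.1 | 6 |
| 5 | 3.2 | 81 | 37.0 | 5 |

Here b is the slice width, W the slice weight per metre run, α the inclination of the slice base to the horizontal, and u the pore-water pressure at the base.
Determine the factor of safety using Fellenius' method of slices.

FS = 2.34

Ordinary method of slices: FS = Σ[c'·Δl_i + (W_i cosα_i − u_i·Δl_i)·tanφ'] / Σ W_i sinα_i, with Δl_i = b_i / cosα_i.
Slice 1: Δl = 2.3/cos(-5.6°) = 2.311 m; N'_1 = 51·cos(-5.6°) − 4·2.311 = 41.5; c'Δl = 29.58; W sinα = -5.0
Slice 2: Δl = 1.4/cos1.7° = 1.401 m; N'_2 = 75·cos1.7° − 26·1.401 = 38.6; c'Δl = 17.93; W sinα = 2.2
Slice 3: Δl = 3.1/cos10.7° = 3.155 m; N'_3 = 228·cos10.7° − 8·3.155 = 198.8; c'Δl = 40.38; W sinα = 42.3
Slice 4: Δl = 2.9/cos23.1° = 3.153 m; N'_4 = 166·cos23.1° − 6·3.153 = 133.8; c'Δl = 40.36; W sinα = 65.1
Slice 5: Δl = 3.2/cos37.0° = 4.007 m; N'_5 = 81·cos37.0° − 5·4.007 = 44.7; c'Δl = 51.29; W sinα = 48.7
Σc'Δl = 179.5 kN/m; ΣN' = 457.3 kN/m; ΣW sinα = 153.5 kN/m
Resisting = 179.5 + 457.3·tan21.5° = 179.5 + 180.1 = 359.7 kN/m
FS = 359.7 / 153.5 = 2.344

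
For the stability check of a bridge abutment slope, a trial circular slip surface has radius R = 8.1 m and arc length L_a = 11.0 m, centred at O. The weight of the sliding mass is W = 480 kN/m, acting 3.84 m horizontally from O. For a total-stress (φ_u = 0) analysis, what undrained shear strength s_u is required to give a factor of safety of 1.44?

s_u = 29.8 kPa

FS = s_u·L_a·R / (W·d), so s_u = FS·W·d / (L_a·R).
s_u = 1.44·480·3.84 / (11.00·8.1) = 2654.2 / 89.10 = 29.79 kPa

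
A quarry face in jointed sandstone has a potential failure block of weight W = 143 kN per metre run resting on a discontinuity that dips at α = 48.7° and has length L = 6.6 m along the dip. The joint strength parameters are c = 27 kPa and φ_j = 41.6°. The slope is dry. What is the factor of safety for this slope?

Resolving the block weight along and normal to the plane and applying the Mohr–Coulomb strength on the joint:
N' = W cosα = 143·cos48.7° = 94.4 kN/m
Driving force T = W sinα = 143·sin48.7° = 107.4 kN/m
Resisting force R = c·L + N'·tanφ_j = 27·6.6 + 94.4·tan41.6° = 178.2 + 83.8 = 262.0 kN/m
FS = R / T = 262.0 / 107.4 = 2.439

FS = 2.44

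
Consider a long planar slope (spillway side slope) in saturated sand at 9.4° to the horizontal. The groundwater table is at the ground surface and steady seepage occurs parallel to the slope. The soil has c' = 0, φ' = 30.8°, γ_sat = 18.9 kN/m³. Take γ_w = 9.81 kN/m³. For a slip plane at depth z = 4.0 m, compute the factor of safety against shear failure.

FS = 1.73

With seepage parallel to the slope and the water table at the surface, the effective normal stress on the slip plane uses the buoyant unit weight γ' = γ_sat − γ_w while the driving shear stress uses γ_sat:
FS = [c' + γ' z cos²β tanφ'] / [γ_sat z sinβ cosβ]
(For c' = 0 this reduces to FS = (γ'/γ_sat)·tanφ'/tanβ.)
γ' = 18.9 − 9.81 = 9.09 kN/m³
Numerator = 0.0 + 9.09·4.0·cos²9.4°·tan30.8° = 0.0 + 9.09·4.0·0.9733·0.5961 = 21.097 kPa
Denominator = 18.9·4.0·sin9.4°·cos9.4° = 18.9·4.0·0.1633·0.9866 = 12.182 kPa
FS = 21.097 / 12.182 = 1.732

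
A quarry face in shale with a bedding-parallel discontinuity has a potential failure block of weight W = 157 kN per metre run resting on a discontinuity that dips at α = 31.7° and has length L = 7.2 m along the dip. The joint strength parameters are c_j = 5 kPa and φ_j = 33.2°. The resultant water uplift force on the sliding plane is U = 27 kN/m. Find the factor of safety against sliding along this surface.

Resolving the block weight along and normal to the plane and applying the Mohr–Coulomb strength on the joint:
N' = W cosα − U = 157·cos31.7° − 27 = 106.6 kN/m
Driving force T = W sinα = 157·sin31.7° = 82.5 kN/m
Resisting force R = c_j·L + N'·tanφ_j = 5·7.2 + 106.6·tan33.2° = 36.0 + 69.7 = 105.7 kN/m
FS = R / T = 105.7 / 82.5 = 1.282

FS = 1.28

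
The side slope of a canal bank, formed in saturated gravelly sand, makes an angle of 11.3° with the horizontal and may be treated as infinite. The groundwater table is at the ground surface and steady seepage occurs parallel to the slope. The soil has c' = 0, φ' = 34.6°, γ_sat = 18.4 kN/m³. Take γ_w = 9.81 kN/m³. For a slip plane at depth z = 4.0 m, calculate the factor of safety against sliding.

With seepage parallel to the slope and the water table at the surface, the effective normal stress on the slip plane uses the buoyant unit weight γ' = γ_sat − γ_w while the driving shear stress uses γ_sat:
FS = [c' + γ' z cos²β tanφ'] / [γ_sat z sinβ cosβ]
(For c' = 0 this reduces to FS = (γ'/γ_sat)·tanφ'/tanβ.)
γ' = 18.4 − 9.81 = 8.59 kN/m³
Numerator = 0.0 + 8.59·4.0·cos²11.3°·tan34.6° = 0.0 + 8.59·4.0·0.9616·0.6899 = 22.793 kPa
Denominator = 18.4·4.0·sin11.3°·cos11.3° = 18.4·4.0·0.1959·0.9806 = 14.142 kPa
FS = 22.793 / 14.142 = 1.612

FS = 1.61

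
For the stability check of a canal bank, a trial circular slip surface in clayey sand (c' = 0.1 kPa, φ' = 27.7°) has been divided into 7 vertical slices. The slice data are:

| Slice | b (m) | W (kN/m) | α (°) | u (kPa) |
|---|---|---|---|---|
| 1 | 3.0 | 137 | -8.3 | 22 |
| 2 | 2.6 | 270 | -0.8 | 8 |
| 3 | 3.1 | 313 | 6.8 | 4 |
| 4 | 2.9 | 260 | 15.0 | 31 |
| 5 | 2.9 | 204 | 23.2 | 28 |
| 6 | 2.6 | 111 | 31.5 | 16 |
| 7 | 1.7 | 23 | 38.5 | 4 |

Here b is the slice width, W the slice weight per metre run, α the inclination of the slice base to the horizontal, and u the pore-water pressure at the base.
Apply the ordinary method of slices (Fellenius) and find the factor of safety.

Ordinary method of slices: FS = Σ[c'·Δl_i + (W_i cosα_i − u_i·Δl_i)·tanφ'] / Σ W_i sinα_i, with Δl_i = b_i / cosα_i.
Slice 1: Δl = 3.0/cos(-8.3°) = 3.032 m; N'_1 = 137·cos(-8.3°) − 22·3.032 = 68.9; c'Δl = 0.30; W sinα = -19.8
Slice 2: Δl = 2.6/cos(-0.8°) = 2.600 m; N'_2 = 270·cos(-0.8°) − 8·2.600 = 249.2; c'Δl = 0.26; W sinα = -3.8
Slice 3: Δl = 3.1/cos6.8° = 3.122 m; N'_3 = 313·cos6.8° − 4·3.122 = 298.3; c'Δl = 0.31; W sinα = 37.1
Slice 4: Δl = 2.9/cos15.0° = 3.002 m; N'_4 = 260·cos15.0° − 31·3.002 = 158.1; c'Δl = 0.30; W sinα = 67.3
Slice 5: Δl = 2.9/cos23.2° = 3.155 m; N'_5 = 204·cos23.2° − 28·3.155 = 99.2; c'Δl = 0.32; W sinα = 80.4
Slice 6: Δl = 2.6/cos31.5° = 3.049 m; N'_6 = 111·cos31.5° − 16·3.049 = 45.9; c'Δl = 0.30; W sinα = 58.0
Slice 7: Δl = 1.7/cos38.5° = 2.172 m; N'_7 = 23·cos38.5° − 4·2.172 = 9.3; c'Δl = 0.22; W sinα = 14.3
Σc'Δl = 2.0 kN/m; ΣN' = 928.7 kN/m; ΣW sinα = 233.5 kN/m
Resisting = 2.0 + 928.7·tan27.7° = 2.0 + 487.6 = 489.6 kN/m
FS = 489.6 / 233.5 = 2.097

FS = 2.10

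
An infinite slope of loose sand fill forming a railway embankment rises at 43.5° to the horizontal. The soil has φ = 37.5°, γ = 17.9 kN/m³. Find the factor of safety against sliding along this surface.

For a dry cohesionless infinite slope the factor of safety is FS = tanφ / tanβ.
FS = tan37.5° / tan43.5° = 0.7673 / 0.9490 = 0.809

FS = 0.81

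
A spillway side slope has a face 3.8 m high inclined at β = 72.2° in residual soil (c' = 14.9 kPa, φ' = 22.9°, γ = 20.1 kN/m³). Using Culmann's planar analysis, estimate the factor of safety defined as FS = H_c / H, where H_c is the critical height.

FS = 1.97

H_c = (4c'/γ) · sinβ cosφ' / [1 − cos(β − φ')]
    = (4·14.9/20.1) · sin72.2°·cos22.9° / [1 − cos49.3°]
    = 2.965 · 0.8771 / 0.3479 = 7.48 m
FS = H_c / H = 7.48 / 3.8 = 1.967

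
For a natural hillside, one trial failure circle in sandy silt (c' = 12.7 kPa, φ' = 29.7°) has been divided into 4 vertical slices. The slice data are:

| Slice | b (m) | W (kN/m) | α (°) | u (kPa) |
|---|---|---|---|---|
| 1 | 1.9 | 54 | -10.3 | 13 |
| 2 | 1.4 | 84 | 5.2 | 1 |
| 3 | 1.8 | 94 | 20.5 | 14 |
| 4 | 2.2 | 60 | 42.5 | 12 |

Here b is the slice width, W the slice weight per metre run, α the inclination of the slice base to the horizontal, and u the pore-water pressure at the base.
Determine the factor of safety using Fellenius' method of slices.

FS = 2.90

Ordinary method of slices: FS = Σ[c'·Δl_i + (W_i cosα_i − u_i·Δl_i)·tanφ'] / Σ W_i sinα_i, with Δl_i = b_i / cosα_i.
Slice 1: Δl = 1.9/cos(-10.3°) = 1.931 m; N'_1 = 54·cos(-10.3°) − 13·1.931 = 28.0; c'Δl = 24.53; W sinα = -9.7
Slice 2: Δl = 1.4/cos5.2° = 1.406 m; N'_2 = 84·cos5.2° − 1·1.406 = 82.2; c'Δl = 17.85; W sinα = 7.6
Slice 3: Δl = 1.8/cos20.5° = 1.922 m; N'_3 = 94·cos20.5° − 14·1.922 = 61.1; c'Δl = 24.41; W sinα = 32.9
Slice 4: Δl = 2.2/cos42.5° = 2.984 m; N'_4 = 60·cos42.5° − 12·2.984 = 8.4; c'Δl = 37.90; W sinα = 40.5
Σc'Δl = 104.7 kN/m; ΣN' = 179.8 kN/m; ΣW sinα = 71.4 kN/m
Resisting = 104.7 + 179.8·tan29.7° = 104.7 + 102.6 = 207.3 kN/m
FS = 207.3 / 71.4 = 2.902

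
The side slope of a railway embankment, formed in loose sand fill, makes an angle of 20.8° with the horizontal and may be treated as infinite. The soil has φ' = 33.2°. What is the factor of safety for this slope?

FS = 1.72

For a dry cohesionless infinite slope the factor of safety is FS = tanφ' / tanβ.
FS = tan33.2° / tan20.8° = 0.6544 / 0.3799 = 1.723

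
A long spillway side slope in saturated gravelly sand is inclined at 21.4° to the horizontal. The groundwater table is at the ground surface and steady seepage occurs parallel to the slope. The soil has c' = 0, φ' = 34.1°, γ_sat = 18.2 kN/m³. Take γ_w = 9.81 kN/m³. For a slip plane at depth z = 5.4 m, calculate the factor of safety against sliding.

FS = 0.80

With seepage parallel to the slope and the water table at the surface, the effective normal stress on the slip plane uses the buoyant unit weight γ' = γ_sat − γ_w while the driving shear stress uses γ_sat:
FS = [c' + γ' z cos²β tanφ'] / [γ_sat z sinβ cosβ]
(For c' = 0 this reduces to FS = (γ'/γ_sat)·tanφ'/tanβ.)
γ' = 18.2 − 9.81 = 8.39 kN/m³
Numerator = 0.0 + 8.39·5.4·cos²21.4°·tan34.1° = 0.0 + 8.39·5.4·0.8669·0.6771 = 26.591 kPa
Denominator = 18.2·5.4·sin21.4°·cos21.4° = 18.2·5.4·0.3649·0.9311 = 33.388 kPa
FS = 26.591 / 33.388 = 0.796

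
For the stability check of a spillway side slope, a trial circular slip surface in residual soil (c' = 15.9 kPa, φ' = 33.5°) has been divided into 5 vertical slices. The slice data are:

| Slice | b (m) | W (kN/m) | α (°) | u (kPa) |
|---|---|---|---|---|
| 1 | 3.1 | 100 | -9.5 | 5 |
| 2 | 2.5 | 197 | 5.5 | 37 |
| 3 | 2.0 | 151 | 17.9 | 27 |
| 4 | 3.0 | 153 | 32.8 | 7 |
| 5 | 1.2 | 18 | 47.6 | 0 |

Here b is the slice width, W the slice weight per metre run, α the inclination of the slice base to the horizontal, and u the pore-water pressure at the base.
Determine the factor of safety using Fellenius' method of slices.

Ordinary method of slices: FS = Σ[c'·Δl_i + (W_i cosα_i − u_i·Δl_i)·tanφ'] / Σ W_i sinα_i, with Δl_i = b_i / cosα_i.
Slice 1: Δl = 3.1/cos(-9.5°) = 3.143 m; N'_1 = 100·cos(-9.5°) − 5·3.143 = 82.9; c'Δl = 49.98; W sinα = -16.5
Slice 2: Δl = 2.5/cos5.5° = 2.512 m; N'_2 = 197·cos5.5° − 37·2.512 = 103.2; c'Δl = 39.93; W sinα = 18.9
Slice 3: Δl = 2.0/cos17.9° = 2.102 m; N'_3 = 151·cos17.9° − 27·2.102 = 86.9; c'Δl = 33.42; W sinα = 46.4
Slice 4: Δl = 3.0/cos32.8° = 3.569 m; N'_4 = 153·cos32.8° − 7·3.569 = 103.6; c'Δl = 56.75; W sinα = 82.9
Slice 5: Δl = 1.2/cos47.6° = 1.780 m; N'_5 = 18·cos47.6° − 0·1.780 = 12.1; c'Δl = 28.30; W sinα = 13.3
Σc'Δl = 208.4 kN/m; ΣN' = 388.8 kN/m; ΣW sinα = 145.0 kN/m
Resisting = 208.4 + 388.8·tan33.5° = 208.4 + 257.3 = 465.7 kN/m
FS = 465.7 / 145.0 = 3.213

FS = 3.21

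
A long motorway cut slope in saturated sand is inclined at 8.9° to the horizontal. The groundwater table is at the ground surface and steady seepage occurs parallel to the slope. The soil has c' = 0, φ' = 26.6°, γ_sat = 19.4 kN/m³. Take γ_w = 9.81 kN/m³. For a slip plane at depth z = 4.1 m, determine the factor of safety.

FS = 1.58

With seepage parallel to the slope and the water table at the surface, the effective normal stress on the slip plane uses the buoyant unit weight γ' = γ_sat − γ_w while the driving shear stress uses γ_sat:
FS = [c' + γ' z cos²β tanφ'] / [γ_sat z sinβ cosβ]
(For c' = 0 this reduces to FS = (γ'/γ_sat)·tanφ'/tanβ.)
γ' = 19.4 − 9.81 = 9.59 kN/m³
Numerator = 0.0 + 9.59·4.1·cos²8.9°·tan26.6° = 0.0 + 9.59·4.1·0.9761·0.5008 = 19.218 kPa
Denominator = 19.4·4.1·sin8.9°·cos8.9° = 19.4·4.1·0.1547·0.9880 = 12.158 kPa
FS = 19.218 / 12.158 = 1.581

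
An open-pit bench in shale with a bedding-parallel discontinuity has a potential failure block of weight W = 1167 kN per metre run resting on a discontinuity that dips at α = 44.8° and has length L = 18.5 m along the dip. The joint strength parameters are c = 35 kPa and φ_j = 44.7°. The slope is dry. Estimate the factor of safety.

FS = 1.78

Resolving the block weight along and normal to the plane and applying the Mohr–Coulomb strength on the joint:
N' = W cosα = 1167·cos44.8° = 828.1 kN/m
Driving force T = W sinα = 1167·sin44.8° = 822.3 kN/m
Resisting force R = c·L + N'·tanφ_j = 35·18.5 + 828.1·tan44.7° = 647.5 + 819.4 = 1466.9 kN/m
FS = R / T = 1466.9 / 822.3 = 1.784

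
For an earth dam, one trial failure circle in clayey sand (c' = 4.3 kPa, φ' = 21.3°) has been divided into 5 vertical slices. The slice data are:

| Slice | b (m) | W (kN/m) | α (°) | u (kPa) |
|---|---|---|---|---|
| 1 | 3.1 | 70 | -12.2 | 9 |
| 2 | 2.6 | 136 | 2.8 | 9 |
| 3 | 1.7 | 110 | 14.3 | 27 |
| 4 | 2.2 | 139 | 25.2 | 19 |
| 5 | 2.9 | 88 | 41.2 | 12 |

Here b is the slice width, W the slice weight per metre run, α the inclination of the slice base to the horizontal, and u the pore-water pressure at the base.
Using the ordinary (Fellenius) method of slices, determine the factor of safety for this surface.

Ordinary method of slices: FS = Σ[c'·Δl_i + (W_i cosα_i − u_i·Δl_i)·tanφ'] / Σ W_i sinα_i, with Δl_i = b_i / cosα_i.
Slice 1: Δl = 3.1/cos(-12.2°) = 3.172 m; N'_1 = 70·cos(-12.2°) − 9·3.172 = 39.9; c'Δl = 13.64; W sinα = -14.8
Slice 2: Δl = 2.6/cos2.8° = 2.603 m; N'_2 = 136·cos2.8° − 9·2.603 = 112.4; c'Δl = 11.19; W sinα = 6.6
Slice 3: Δl = 1.7/cos14.3° = 1.754 m; N'_3 = 110·cos14.3° − 27·1.754 = 59.2; c'Δl = 7.54; W sinα = 27.2
Slice 4: Δl = 2.2/cos25.2° = 2.431 m; N'_4 = 139·cos25.2° − 19·2.431 = 79.6; c'Δl = 10.46; W sinα = 59.2
Slice 5: Δl = 2.9/cos41.2° = 3.854 m; N'_5 = 88·cos41.2° − 12·3.854 = 20.0; c'Δl = 16.57; W sinα = 58.0
Σc'Δl = 59.4 kN/m; ΣN' = 311.0 kN/m; ΣW sinα = 136.2 kN/m
Resisting = 59.4 + 311.0·tan21.3° = 59.4 + 121.3 = 180.7 kN/m
FS = 180.7 / 136.2 = 1.327

FS = 1.33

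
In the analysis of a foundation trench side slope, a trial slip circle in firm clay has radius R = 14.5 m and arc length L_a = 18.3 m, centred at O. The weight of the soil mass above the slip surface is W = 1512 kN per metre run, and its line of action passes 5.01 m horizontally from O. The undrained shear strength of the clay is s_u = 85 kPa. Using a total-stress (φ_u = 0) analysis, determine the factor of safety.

FS = 2.98

Taking moments about the centre O, the resisting moment is provided by the undrained shear strength acting along the arc:
M_R = s_u·L_a·R = 85·18.30·14.5 = 22554.8 kN·m/m
M_D = W·d = 1512·5.01 = 7575.1 kN·m/m
FS = M_R / M_D = 22554.8 / 7575.1 = 2.977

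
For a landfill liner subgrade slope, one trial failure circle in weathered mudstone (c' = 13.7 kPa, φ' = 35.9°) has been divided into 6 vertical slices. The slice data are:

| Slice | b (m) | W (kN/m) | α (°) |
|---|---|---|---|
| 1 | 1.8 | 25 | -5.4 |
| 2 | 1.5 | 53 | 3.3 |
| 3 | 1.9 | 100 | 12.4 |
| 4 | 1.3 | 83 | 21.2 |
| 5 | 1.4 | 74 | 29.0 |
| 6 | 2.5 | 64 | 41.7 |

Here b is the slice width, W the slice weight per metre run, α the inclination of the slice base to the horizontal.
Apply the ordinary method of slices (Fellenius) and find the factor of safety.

Ordinary method of slices: FS = Σ[c'·Δl_i + (W_i cosα_i)·tanφ'] / Σ W_i sinα_i, with Δl_i = b_i / cosα_i.
Slice 1: Δl = 1.8/cos(-5.4°) = 1.808 m; N'_1 = 25·cos(-5.4°) = 24.9; c'Δl = 24.77; W sinα = -2.4
Slice 2: Δl = 1.5/cos3.3° = 1.502 m; N'_2 = 53·cos3.3° = 52.9; c'Δl = 20.58; W sinα = 3.1
Slice 3: Δl = 1.9/cos12.4° = 1.945 m; N'_3 = 100·cos12.4° = 97.7; c'Δl = 26.65; W sinα = 21.5
Slice 4: Δl = 1.3/cos21.2° = 1.394 m; N'_4 = 83·cos21.2° = 77.4; c'Δl = 19.10; W sinα = 30.0
Slice 5: Δl = 1.4/cos29.0° = 1.601 m; N'_5 = 74·cos29.0° = 64.7; c'Δl = 21.93; W sinα = 35.9
Slice 6: Δl = 2.5/cos41.7° = 3.348 m; N'_6 = 64·cos41.7° = 47.8; c'Δl = 45.87; W sinα = 42.6
Σc'Δl = 158.9 kN/m; ΣN' = 365.4 kN/m; ΣW sinα = 130.6 kN/m
Resisting = 158.9 + 365.4·tan35.9° = 158.9 + 264.5 = 423.4 kN/m
FS = 423.4 / 130.6 = 3.241

FS = 3.24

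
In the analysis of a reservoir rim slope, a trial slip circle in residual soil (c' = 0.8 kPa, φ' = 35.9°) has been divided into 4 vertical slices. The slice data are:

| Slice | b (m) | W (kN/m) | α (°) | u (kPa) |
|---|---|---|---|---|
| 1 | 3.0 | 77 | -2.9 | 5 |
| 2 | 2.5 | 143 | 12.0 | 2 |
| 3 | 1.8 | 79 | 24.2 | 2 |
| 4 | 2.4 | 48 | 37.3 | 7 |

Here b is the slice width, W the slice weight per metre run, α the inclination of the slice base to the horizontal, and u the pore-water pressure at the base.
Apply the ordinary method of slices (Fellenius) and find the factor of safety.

Ordinary method of slices: FS = Σ[c'·Δl_i + (W_i cosα_i − u_i·Δl_i)·tanφ'] / Σ W_i sinα_i, with Δl_i = b_i / cosα_i.
Slice 1: Δl = 3.0/cos(-2.9°) = 3.004 m; N'_1 = 77·cos(-2.9°) − 5·3.004 = 61.9; c'Δl = 2.40; W sinα = -3.9
Slice 2: Δl = 2.5/cos12.0° = 2.556 m; N'_2 = 143·cos12.0° − 2·2.556 = 134.8; c'Δl = 2.04; W sinα = 29.7
Slice 3: Δl = 1.8/cos24.2° = 1.973 m; N'_3 = 79·cos24.2° − 2·1.973 = 68.1; c'Δl = 1.58; W sinα = 32.4
Slice 4: Δl = 2.4/cos37.3° = 3.017 m; N'_4 = 48·cos37.3° − 7·3.017 = 17.1; c'Δl = 2.41; W sinα = 29.1
Σc'Δl = 8.4 kN/m; ΣN' = 281.8 kN/m; ΣW sinα = 87.3 kN/m
Resisting = 8.4 + 281.8·tan35.9° = 8.4 + 204.0 = 212.4 kN/m
FS = 212.4 / 87.3 = 2.433

FS = 2.43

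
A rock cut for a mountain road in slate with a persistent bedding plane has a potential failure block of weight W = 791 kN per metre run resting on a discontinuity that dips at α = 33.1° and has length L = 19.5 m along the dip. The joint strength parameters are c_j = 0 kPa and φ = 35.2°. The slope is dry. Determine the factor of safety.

Resolving the block weight along and normal to the plane and applying the Mohr–Coulomb strength on the joint:
N' = W cosα = 791·cos33.1° = 662.6 kN/m
Driving force T = W sinα = 791·sin33.1° = 432.0 kN/m
Resisting force R = c_j·L + N'·tanφ = 0·19.5 + 662.6·tan35.2° = 0.0 + 467.4 = 467.4 kN/m
FS = R / T = 467.4 / 432.0 = 1.082

FS = 1.08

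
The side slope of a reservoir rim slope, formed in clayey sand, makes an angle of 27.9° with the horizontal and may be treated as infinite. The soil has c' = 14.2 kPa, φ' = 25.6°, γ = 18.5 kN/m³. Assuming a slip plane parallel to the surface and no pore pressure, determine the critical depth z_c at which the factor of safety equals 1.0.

Setting FS = 1.00 in FS = [c' + γz cos²β tanφ'] / [γz sinβ cosβ] and solving for z:
z = c' / [γ cosβ (FS·sinβ − cosβ·tanφ')]
  = 14.2 / [18.5·cos27.9°·(1.00·sin27.9° − cos27.9°·tan25.6°)]
  = 14.2 / [18.5·0.8838·(1.00·0.4679 − 0.8838·0.4791)]
  = 14.2 / 0.7276 = 19.517 m

z_c = 19.52 m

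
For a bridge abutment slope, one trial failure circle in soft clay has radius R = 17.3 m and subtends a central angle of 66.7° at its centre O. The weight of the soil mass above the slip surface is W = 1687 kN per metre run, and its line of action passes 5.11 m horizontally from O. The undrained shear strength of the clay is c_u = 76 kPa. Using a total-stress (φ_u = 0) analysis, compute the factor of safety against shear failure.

Taking moments about the centre O, the resisting moment is provided by the undrained shear strength acting along the arc:
Arc length L_a = R·θ = 17.3·(66.7°·π/180) = 17.3·1.1641 = 20.14 m
M_R = c_u·L_a·R = 76·20.14·17.3 = 26479.5 kN·m/m
M_D = W·d = 1687·5.11 = 8620.6 kN·m/m
FS = M_R / M_D = 26479.5 / 8620.6 = 3.072

FS = 3.07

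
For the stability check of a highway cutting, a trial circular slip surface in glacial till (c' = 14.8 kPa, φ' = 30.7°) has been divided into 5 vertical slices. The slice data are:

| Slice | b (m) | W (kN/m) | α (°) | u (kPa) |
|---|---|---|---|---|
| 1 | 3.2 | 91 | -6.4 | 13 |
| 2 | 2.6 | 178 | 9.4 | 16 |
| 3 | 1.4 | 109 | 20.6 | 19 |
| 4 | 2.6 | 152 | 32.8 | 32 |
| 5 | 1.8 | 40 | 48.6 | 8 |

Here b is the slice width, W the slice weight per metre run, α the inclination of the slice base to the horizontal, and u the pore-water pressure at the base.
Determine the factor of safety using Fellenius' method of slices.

Ordinary method of slices: FS = Σ[c'·Δl_i + (W_i cosα_i − u_i·Δl_i)·tanφ'] / Σ W_i sinα_i, with Δl_i = b_i / cosα_i.
Slice 1: Δl = 3.2/cos(-6.4°) = 3.220 m; N'_1 = 91·cos(-6.4°) − 13·3.220 = 48.6; c'Δl = 47.66; W sinα = -10.1
Slice 2: Δl = 2.6/cos9.4° = 2.635 m; N'_2 = 178·cos9.4° − 16·2.635 = 133.4; c'Δl = 39.00; W sinα = 29.1
Slice 3: Δl = 1.4/cos20.6° = 1.496 m; N'_3 = 109·cos20.6° − 19·1.496 = 73.6; c'Δl = 22.14; W sinα = 38.4
Slice 4: Δl = 2.6/cos32.8° = 3.093 m; N'_4 = 152·cos32.8° − 32·3.093 = 28.8; c'Δl = 45.78; W sinα = 82.3
Slice 5: Δl = 1.8/cos48.6° = 2.722 m; N'_5 = 40·cos48.6° − 8·2.722 = 4.7; c'Δl = 40.28; W sinα = 30.0
Σc'Δl = 194.9 kN/m; ΣN' = 289.1 kN/m; ΣW sinα = 169.6 kN/m
Resisting = 194.9 + 289.1·tan30.7° = 194.9 + 171.7 = 366.5 kN/m
FS = 366.5 / 169.6 = 2.161

FS = 2.16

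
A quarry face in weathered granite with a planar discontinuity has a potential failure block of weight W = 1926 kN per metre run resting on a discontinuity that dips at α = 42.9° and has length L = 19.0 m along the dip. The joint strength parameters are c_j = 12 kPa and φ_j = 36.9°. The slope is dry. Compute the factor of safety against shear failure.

Resolving the block weight along and normal to the plane and applying the Mohr–Coulomb strength on the joint:
N' = W cosα = 1926·cos42.9° = 1410.9 kN/m
Driving force T = W sinα = 1926·sin42.9° = 1311.1 kN/m
Resisting force R = c_j·L + N'·tanφ_j = 12·19.0 + 1410.9·tan36.9° = 228.0 + 1059.3 = 1287.3 kN/m
FS = R / T = 1287.3 / 1311.1 = 0.982

FS = 0.98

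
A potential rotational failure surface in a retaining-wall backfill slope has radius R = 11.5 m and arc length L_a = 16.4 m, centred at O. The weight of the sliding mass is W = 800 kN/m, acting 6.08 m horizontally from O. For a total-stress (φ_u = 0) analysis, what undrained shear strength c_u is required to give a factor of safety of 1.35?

c_u = 34.8 kPa

FS = c_u·L_a·R / (W·d), so c_u = FS·W·d / (L_a·R).
c_u = 1.35·800·6.08 / (16.40·11.5) = 6566.4 / 188.60 = 34.82 kPa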